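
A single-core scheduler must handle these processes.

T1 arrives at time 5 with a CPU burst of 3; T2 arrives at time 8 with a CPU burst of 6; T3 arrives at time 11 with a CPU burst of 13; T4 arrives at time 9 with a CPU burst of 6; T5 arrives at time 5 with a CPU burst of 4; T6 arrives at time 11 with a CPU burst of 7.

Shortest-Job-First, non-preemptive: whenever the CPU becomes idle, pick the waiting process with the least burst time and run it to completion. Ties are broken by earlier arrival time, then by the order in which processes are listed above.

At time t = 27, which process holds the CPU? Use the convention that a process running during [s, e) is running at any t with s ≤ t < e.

T6

Timeline: | idle 0-5 | T1 5-8 | T5 8-12 | T2 12-18 | T4 18-24 | T6 24-31 | T3 31-44 |
Completion: T1=8  T2=18  T3=44  T4=24  T5=12  T6=31
Turnaround (C−A): T1=3  T2=10  T3=33  T4=15  T5=7  T6=20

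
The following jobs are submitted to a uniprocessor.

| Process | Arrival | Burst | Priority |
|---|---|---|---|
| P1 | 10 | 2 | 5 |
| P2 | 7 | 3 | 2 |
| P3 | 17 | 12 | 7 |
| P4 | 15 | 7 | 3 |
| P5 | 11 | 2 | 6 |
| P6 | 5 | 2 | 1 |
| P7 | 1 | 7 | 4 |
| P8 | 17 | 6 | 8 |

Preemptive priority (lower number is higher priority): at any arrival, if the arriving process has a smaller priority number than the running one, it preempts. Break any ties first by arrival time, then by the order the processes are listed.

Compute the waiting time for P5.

11

Schedule: | idle 0-1 | P7 1-5 | P6 5-7 | P2 7-10 | P7 10-13 | P1 13-15 | P4 15-22 | P5 22-24 | P3 24-36 | P8 36-42 |
Completion: P1=15  P2=10  P3=36  P4=22  P5=24  P6=7  P7=13  P8=42
Turnaround (C−A): P1=5  P2=3  P3=19  P4=7  P5=13  P6=2  P7=12  P8=25
Waiting(P5) = turnaround − burst = 13 − 2 = 11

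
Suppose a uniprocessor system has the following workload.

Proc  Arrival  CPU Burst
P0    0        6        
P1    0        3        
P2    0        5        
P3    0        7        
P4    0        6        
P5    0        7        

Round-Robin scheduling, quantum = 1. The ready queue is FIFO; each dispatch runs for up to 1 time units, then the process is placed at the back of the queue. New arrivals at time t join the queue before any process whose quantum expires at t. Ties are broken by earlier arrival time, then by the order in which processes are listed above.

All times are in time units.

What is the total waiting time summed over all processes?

Schedule: | P0 0-1 | P1 1-2 | P2 2-3 | P3 3-4 | P4 4-5 | P5 5-6 | P0 6-7 | P1 7-8 | P2 8-9 | P3 9-10 | P4 10-11 | P5 11-12 | P0 12-13 | P1 13-14 | P2 14-15 | P3 15-16 | P4 16-17 | P5 17-18 | P0 18-19 | P2 19-20 | P3 20-21 | P4 21-22 | P5 22-23 | P0 23-24 | P2 24-25 | P3 25-26 | P4 26-27 | P5 27-28 | P0 28-29 | P3 29-30 | P4 30-31 | P5 31-32 | P3 32-33 | P5 33-34 |
Completion: P0=29  P1=14  P2=25  P3=33  P4=31  P5=34
Waiting = turnaround − burst: P0=23, P1=11, P2=20, P3=26, P4=25, P5=27
Total waiting = 23 + 11 + 20 + 26 + 25 + 27 = 132

132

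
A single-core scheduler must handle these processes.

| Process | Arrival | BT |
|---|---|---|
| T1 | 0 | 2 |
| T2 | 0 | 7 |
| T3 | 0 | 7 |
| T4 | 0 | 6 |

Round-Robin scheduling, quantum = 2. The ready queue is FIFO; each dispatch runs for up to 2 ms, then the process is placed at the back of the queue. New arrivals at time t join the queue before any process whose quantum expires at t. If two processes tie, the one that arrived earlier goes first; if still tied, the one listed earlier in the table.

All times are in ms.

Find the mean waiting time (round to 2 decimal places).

Schedule: | T1 0-2 | T2 2-4 | T3 4-6 | T4 6-8 | T2 8-10 | T3 10-12 | T4 12-14 | T2 14-16 | T3 16-18 | T4 18-20 | T2 20-21 | T3 21-22 |
Completion: T1=2  T2=21  T3=22  T4=20
Turnaround (C−A): T1=2  T2=21  T3=22  T4=20
Waiting times: T1=0, T2=14, T3=15, T4=14
Average waiting = (0+14+15+14) / 4 = 43/4 = 10.75

10.75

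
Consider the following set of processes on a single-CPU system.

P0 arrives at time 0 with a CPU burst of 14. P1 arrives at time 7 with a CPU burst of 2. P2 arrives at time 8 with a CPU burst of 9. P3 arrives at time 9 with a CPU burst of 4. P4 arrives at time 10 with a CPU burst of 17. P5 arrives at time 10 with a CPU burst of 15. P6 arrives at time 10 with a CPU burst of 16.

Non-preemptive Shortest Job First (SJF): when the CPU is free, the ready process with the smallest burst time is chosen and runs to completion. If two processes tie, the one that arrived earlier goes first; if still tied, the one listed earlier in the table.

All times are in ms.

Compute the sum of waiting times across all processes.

129

Timeline: | P0 0-14 | P1 14-16 | P3 16-20 | P2 20-29 | P5 29-44 | P6 44-60 | P4 60-77 |
Completion: P0=14  P1=16  P2=29  P3=20  P4=77  P5=44  P6=60
Turnaround (C−A): P0=14  P1=9  P2=21  P3=11  P4=67  P5=34  P6=50
Waiting = turnaround − burst: P0=0, P1=7, P2=12, P3=7, P4=50, P5=19, P6=34
Total waiting = 0 + 7 + 12 + 7 + 50 + 19 + 34 = 129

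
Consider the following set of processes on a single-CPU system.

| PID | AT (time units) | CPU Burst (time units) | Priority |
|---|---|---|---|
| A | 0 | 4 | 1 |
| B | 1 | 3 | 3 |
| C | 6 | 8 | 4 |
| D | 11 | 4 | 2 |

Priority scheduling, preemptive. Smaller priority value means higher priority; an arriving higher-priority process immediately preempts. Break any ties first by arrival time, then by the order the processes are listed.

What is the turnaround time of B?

6

Schedule: | A 0-4 | B 4-7 | C 7-11 | D 11-15 | C 15-19 |
Completion: A=4  B=7  C=19  D=15
Turnaround (C−A): A=4  B=6  C=13  D=4
Turnaround(B) = completion − arrival = 7 − 1 = 6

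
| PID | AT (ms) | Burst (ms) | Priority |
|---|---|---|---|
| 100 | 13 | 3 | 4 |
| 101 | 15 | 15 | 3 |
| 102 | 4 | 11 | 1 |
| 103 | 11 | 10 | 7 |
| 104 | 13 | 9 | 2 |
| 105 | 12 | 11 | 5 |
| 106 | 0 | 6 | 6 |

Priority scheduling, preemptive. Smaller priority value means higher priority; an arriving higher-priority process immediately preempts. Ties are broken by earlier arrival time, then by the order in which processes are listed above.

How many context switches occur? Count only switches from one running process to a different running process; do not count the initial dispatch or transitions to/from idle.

7

Timeline: | 106 0-4 | 102 4-15 | 104 15-24 | 101 24-39 | 100 39-42 | 105 42-53 | 106 53-55 | 103 55-65 |
Completion: 100=42  101=39  102=15  103=65  104=24  105=53  106=55
Turnaround (C−A): 100=29  101=24  102=11  103=54  104=11  105=41  106=55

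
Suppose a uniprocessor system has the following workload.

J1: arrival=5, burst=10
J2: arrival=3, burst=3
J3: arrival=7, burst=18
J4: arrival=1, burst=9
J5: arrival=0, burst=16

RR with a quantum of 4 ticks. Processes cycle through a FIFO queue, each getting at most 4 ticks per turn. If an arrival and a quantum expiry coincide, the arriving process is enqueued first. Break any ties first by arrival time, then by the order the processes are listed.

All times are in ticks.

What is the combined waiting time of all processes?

125

Schedule: | J5 0-4 | J4 4-8 | J2 8-11 | J5 11-15 | J1 15-19 | J3 19-23 | J4 23-27 | J5 27-31 | J1 31-35 | J3 35-39 | J4 39-40 | J5 40-44 | J1 44-46 | J3 46-56 |
Completion: J1=46  J2=11  J3=56  J4=40  J5=44
Turnaround (C−A): J1=41  J2=8  J3=49  J4=39  J5=44
Waiting = turnaround − burst: J1=31, J2=5, J3=31, J4=30, J5=28
Total waiting = 31 + 5 + 31 + 30 + 28 = 125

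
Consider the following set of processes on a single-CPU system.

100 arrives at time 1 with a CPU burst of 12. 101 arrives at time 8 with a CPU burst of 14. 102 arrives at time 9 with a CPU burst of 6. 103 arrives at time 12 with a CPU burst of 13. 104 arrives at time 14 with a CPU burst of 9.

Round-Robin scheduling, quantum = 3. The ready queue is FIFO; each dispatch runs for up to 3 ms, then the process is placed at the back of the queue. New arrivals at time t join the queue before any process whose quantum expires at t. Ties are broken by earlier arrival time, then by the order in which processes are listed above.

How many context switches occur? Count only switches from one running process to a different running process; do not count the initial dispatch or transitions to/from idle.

Gantt: | idle 0-1 | 100 1-10 | 101 10-13 | 102 13-16 | 100 16-19 | 103 19-22 | 101 22-25 | 104 25-28 | 102 28-31 | 103 31-34 | 101 34-37 | 104 37-40 | 103 40-43 | 101 43-46 | 104 46-49 | 103 49-52 | 101 52-54 | 103 54-55 |
Completion: 100=19  101=54  102=31  103=55  104=49
Turnaround (C−A): 100=18  101=46  102=22  103=43  104=35

16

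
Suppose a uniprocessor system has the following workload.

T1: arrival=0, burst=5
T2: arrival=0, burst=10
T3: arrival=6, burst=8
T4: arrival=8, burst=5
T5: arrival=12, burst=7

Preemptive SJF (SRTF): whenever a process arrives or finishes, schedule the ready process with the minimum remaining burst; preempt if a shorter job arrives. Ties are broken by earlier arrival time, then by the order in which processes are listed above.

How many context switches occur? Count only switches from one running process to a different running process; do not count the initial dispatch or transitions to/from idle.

Timeline: | T1 0-5 | T2 5-6 | T3 6-8 | T4 8-13 | T3 13-19 | T5 19-26 | T2 26-35 |
Completion: T1=5  T2=35  T3=19  T4=13  T5=26
Turnaround (C−A): T1=5  T2=35  T3=13  T4=5  T5=14

6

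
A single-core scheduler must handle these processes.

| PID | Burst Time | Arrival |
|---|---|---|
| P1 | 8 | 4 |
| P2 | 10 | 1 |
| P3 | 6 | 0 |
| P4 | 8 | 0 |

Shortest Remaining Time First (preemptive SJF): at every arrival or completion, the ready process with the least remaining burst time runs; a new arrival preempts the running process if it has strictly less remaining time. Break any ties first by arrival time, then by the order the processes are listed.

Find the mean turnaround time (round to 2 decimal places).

17.25

Timeline: | P3 0-6 | P4 6-14 | P1 14-22 | P2 22-32 |
Completion: P1=22  P2=32  P3=6  P4=14
Turnaround (C−A): P1=18  P2=31  P3=6  P4=14
Turnaround times: P1=18, P2=31, P3=6, P4=14
Average turnaround = (18+31+6+14) / 4 = 69/4 = 17.25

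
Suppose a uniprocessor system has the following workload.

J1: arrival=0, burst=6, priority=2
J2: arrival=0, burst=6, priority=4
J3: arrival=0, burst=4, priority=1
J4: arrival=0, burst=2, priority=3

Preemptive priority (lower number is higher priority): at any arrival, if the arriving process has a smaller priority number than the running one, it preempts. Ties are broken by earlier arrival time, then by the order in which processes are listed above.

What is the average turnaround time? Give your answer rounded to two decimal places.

11.00

Gantt: | J3 0-4 | J1 4-10 | J4 10-12 | J2 12-18 |
Completion: J1=10  J2=18  J3=4  J4=12
Turnaround (C−A): J1=10  J2=18  J3=4  J4=12
Turnaround times: J1=10, J2=18, J3=4, J4=12
Average turnaround = (10+18+4+12) / 4 = 44/4 = 11.00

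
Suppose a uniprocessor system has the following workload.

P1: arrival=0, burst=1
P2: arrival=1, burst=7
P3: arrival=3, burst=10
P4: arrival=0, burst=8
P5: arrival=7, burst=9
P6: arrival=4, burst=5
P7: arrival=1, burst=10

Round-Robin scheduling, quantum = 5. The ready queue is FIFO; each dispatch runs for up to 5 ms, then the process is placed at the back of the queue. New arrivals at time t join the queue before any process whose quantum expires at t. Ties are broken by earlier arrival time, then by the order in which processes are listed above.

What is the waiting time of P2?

Gantt: | P1 0-1 | P4 1-6 | P2 6-11 | P7 11-16 | P3 16-21 | P6 21-26 | P4 26-29 | P5 29-34 | P2 34-36 | P7 36-41 | P3 41-46 | P5 46-50 |
Completion: P1=1  P2=36  P3=46  P4=29  P5=50  P6=26  P7=41
Waiting(P2) = turnaround − burst = 35 − 7 = 28

28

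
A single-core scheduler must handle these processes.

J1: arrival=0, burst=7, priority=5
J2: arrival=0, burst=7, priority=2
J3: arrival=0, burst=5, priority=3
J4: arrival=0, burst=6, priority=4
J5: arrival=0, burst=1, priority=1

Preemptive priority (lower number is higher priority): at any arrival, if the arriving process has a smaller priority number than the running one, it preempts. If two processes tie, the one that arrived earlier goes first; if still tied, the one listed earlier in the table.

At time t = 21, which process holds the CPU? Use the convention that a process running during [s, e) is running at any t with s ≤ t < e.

Schedule: | J5 0-1 | J2 1-8 | J3 8-13 | J4 13-19 | J1 19-26 |
Completion: J1=26  J2=8  J3=13  J4=19  J5=1
Turnaround (C−A): J1=26  J2=8  J3=13  J4=19  J5=1

J1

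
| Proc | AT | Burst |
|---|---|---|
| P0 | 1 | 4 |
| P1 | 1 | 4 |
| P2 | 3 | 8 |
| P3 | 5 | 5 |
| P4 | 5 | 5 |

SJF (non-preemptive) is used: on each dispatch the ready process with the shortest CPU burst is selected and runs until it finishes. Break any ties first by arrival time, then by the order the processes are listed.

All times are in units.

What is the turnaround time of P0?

4

Timeline: | idle 0-1 | P0 1-5 | P1 5-9 | P3 9-14 | P4 14-19 | P2 19-27 |
Completion: P0=5  P1=9  P2=27  P3=14  P4=19
Turnaround(P0) = completion − arrival = 5 − 1 = 4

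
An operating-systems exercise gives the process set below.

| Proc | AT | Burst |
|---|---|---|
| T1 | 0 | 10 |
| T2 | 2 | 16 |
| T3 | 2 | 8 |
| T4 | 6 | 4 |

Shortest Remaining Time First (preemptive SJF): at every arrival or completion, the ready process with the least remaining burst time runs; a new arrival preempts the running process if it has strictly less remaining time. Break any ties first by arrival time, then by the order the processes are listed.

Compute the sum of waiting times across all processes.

Timeline: | T1 0-10 | T4 10-14 | T3 14-22 | T2 22-38 |
Completion: T1=10  T2=38  T3=22  T4=14
Turnaround (C−A): T1=10  T2=36  T3=20  T4=8
Waiting = turnaround − burst: T1=0, T2=20, T3=12, T4=4
Total waiting = 0 + 20 + 12 + 4 = 36

36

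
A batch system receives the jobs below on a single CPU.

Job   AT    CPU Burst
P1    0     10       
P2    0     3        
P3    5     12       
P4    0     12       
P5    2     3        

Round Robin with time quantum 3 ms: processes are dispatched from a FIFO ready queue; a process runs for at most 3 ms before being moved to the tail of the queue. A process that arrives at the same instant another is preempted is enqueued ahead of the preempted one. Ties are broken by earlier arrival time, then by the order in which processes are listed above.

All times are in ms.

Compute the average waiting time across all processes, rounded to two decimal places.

15.80

Schedule: | P1 0-3 | P2 3-6 | P4 6-9 | P5 9-12 | P1 12-15 | P3 15-18 | P4 18-21 | P1 21-24 | P3 24-27 | P4 27-30 | P1 30-31 | P3 31-34 | P4 34-37 | P3 37-40 |
Completion: P1=31  P2=6  P3=40  P4=37  P5=12
Waiting times: P1=21, P2=3, P3=23, P4=25, P5=7
Average waiting = (21+3+23+25+7) / 5 = 79/5 = 15.80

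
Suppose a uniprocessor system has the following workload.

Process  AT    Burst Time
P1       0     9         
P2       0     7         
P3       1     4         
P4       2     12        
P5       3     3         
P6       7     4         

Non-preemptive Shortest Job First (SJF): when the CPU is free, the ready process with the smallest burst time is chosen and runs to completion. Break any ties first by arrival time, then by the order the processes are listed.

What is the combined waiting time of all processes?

63

Gantt: | P2 0-7 | P5 7-10 | P3 10-14 | P6 14-18 | P1 18-27 | P4 27-39 |
Completion: P1=27  P2=7  P3=14  P4=39  P5=10  P6=18
Waiting = turnaround − burst: P1=18, P2=0, P3=9, P4=25, P5=4, P6=7
Total waiting = 18 + 0 + 9 + 25 + 4 + 7 = 63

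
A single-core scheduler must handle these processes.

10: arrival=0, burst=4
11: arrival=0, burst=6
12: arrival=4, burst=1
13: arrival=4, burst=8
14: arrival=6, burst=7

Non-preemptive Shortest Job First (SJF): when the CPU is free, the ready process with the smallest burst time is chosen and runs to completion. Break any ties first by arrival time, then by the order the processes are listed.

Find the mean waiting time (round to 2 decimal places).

Timeline: | 10 0-4 | 12 4-5 | 11 5-11 | 14 11-18 | 13 18-26 |
Completion: 10=4  11=11  12=5  13=26  14=18
Waiting times: 10=0, 11=5, 12=0, 13=14, 14=5
Average waiting = (0+5+0+14+5) / 5 = 24/5 = 4.80

4.80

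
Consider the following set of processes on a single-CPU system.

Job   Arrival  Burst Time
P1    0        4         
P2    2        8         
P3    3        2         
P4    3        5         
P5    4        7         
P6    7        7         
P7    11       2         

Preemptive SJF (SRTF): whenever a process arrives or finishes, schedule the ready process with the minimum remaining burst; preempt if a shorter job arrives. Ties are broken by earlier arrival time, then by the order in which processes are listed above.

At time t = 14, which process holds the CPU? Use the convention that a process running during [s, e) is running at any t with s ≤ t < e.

P5

Gantt: | P1 0-4 | P3 4-6 | P4 6-11 | P7 11-13 | P5 13-20 | P6 20-27 | P2 27-35 |
Completion: P1=4  P2=35  P3=6  P4=11  P5=20  P6=27  P7=13
Turnaround (C−A): P1=4  P2=33  P3=3  P4=8  P5=16  P6=20  P7=2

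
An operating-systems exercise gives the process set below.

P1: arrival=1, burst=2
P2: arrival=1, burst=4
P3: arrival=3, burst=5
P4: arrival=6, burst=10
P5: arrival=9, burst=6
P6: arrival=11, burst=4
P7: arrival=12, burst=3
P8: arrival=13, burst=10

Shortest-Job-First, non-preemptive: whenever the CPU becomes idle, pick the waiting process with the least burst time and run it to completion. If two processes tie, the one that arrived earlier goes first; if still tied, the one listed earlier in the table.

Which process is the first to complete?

Timeline: | idle 0-1 | P1 1-3 | P2 3-7 | P3 7-12 | P7 12-15 | P6 15-19 | P5 19-25 | P4 25-35 | P8 35-45 |
Completion: P1=3  P2=7  P3=12  P4=35  P5=25  P6=19  P7=15  P8=45
Turnaround (C−A): P1=2  P2=6  P3=9  P4=29  P5=16  P6=8  P7=3  P8=32
Finish order: P1 → P2 → P3 → P7 → P6 → P5 → P4 → P8

P1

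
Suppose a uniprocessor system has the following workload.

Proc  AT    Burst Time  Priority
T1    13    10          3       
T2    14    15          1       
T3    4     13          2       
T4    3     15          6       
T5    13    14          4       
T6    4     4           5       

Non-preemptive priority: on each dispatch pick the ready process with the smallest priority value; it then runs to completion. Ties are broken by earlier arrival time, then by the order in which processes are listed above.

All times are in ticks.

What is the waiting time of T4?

Timeline: | idle 0-3 | T4 3-18 | T2 18-33 | T3 33-46 | T1 46-56 | T5 56-70 | T6 70-74 |
Completion: T1=56  T2=33  T3=46  T4=18  T5=70  T6=74
Turnaround (C−A): T1=43  T2=19  T3=42  T4=15  T5=57  T6=70
Waiting(T4) = turnaround − burst = 15 − 15 = 0

0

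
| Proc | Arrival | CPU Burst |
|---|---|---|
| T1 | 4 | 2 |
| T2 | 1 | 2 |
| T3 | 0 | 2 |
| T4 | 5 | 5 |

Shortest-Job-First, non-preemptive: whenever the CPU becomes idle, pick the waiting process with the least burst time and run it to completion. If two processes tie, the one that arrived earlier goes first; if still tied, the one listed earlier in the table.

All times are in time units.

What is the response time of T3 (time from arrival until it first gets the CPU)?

0

Schedule: | T3 0-2 | T2 2-4 | T1 4-6 | T4 6-11 |
Completion: T1=6  T2=4  T3=2  T4=11
Turnaround (C−A): T1=2  T2=3  T3=2  T4=6
Response(T3) = first start − arrival = 0 − 0 = 0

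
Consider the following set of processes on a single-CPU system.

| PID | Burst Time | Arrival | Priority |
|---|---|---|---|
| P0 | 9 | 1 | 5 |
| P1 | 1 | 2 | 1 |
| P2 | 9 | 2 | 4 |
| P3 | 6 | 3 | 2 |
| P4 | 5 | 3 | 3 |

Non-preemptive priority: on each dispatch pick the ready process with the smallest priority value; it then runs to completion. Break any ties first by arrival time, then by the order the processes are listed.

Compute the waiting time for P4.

14

Gantt: | idle 0-1 | P0 1-10 | P1 10-11 | P3 11-17 | P4 17-22 | P2 22-31 |
Completion: P0=10  P1=11  P2=31  P3=17  P4=22
Turnaround (C−A): P0=9  P1=9  P2=29  P3=14  P4=19
Waiting(P4) = turnaround − burst = 19 − 5 = 14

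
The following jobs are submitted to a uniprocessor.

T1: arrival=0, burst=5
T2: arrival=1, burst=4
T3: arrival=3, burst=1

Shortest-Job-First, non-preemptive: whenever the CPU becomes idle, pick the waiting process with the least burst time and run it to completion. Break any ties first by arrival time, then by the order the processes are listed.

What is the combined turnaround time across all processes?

Timeline: | T1 0-5 | T3 5-6 | T2 6-10 |
Completion: T1=5  T2=10  T3=6
Turnaround = completion − arrival: T1=5, T2=9, T3=3
Total turnaround = 5 + 9 + 3 = 17

17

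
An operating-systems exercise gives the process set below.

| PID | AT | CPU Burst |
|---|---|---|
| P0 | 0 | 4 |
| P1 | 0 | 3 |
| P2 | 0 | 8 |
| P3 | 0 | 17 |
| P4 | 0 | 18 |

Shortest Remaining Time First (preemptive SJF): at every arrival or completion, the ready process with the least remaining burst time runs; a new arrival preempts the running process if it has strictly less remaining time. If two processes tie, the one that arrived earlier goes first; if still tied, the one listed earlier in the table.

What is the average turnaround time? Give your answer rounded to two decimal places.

21.40

Gantt: | P1 0-3 | P0 3-7 | P2 7-15 | P3 15-32 | P4 32-50 |
Completion: P0=7  P1=3  P2=15  P3=32  P4=50
Turnaround times: P0=7, P1=3, P2=15, P3=32, P4=50
Average turnaround = (7+3+15+32+50) / 5 = 107/5 = 21.40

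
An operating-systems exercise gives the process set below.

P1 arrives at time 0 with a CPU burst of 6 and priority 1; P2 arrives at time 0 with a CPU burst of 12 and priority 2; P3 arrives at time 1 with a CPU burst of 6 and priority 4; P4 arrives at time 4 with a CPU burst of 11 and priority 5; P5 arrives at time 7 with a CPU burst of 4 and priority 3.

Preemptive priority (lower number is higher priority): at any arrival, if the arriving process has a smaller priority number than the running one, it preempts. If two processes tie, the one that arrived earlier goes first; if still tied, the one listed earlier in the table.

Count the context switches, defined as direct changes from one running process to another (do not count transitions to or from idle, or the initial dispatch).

Schedule: | P1 0-6 | P2 6-18 | P5 18-22 | P3 22-28 | P4 28-39 |
Completion: P1=6  P2=18  P3=28  P4=39  P5=22
Turnaround (C−A): P1=6  P2=18  P3=27  P4=35  P5=15

4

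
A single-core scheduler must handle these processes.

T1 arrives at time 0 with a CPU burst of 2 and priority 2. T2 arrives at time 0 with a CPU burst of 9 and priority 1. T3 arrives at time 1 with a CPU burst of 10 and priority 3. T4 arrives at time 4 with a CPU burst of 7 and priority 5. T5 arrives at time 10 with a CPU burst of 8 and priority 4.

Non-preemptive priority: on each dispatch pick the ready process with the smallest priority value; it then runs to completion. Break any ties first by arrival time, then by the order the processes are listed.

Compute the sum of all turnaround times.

91

Timeline: | T2 0-9 | T1 9-11 | T3 11-21 | T5 21-29 | T4 29-36 |
Completion: T1=11  T2=9  T3=21  T4=36  T5=29
Turnaround = completion − arrival: T1=11, T2=9, T3=20, T4=32, T5=19
Total turnaround = 11 + 9 + 20 + 32 + 19 = 91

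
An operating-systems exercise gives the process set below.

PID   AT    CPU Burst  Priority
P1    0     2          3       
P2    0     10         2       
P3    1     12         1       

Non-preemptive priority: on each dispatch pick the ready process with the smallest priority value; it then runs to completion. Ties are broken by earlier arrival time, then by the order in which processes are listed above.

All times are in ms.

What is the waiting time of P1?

Gantt: | P2 0-10 | P3 10-22 | P1 22-24 |
Completion: P1=24  P2=10  P3=22
Turnaround (C−A): P1=24  P2=10  P3=21
Waiting(P1) = turnaround − burst = 24 − 2 = 22

22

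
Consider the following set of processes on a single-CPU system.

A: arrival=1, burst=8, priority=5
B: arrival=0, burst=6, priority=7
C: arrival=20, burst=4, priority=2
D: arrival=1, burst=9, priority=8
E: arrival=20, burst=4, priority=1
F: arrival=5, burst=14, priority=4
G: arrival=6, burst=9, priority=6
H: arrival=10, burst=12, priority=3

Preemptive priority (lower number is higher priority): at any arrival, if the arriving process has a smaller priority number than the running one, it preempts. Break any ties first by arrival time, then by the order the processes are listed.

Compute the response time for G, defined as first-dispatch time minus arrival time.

Schedule: | B 0-1 | A 1-5 | F 5-10 | H 10-20 | E 20-24 | C 24-28 | H 28-30 | F 30-39 | A 39-43 | G 43-52 | B 52-57 | D 57-66 |
Completion: A=43  B=57  C=28  D=66  E=24  F=39  G=52  H=30
Response(G) = first start − arrival = 43 − 6 = 37

37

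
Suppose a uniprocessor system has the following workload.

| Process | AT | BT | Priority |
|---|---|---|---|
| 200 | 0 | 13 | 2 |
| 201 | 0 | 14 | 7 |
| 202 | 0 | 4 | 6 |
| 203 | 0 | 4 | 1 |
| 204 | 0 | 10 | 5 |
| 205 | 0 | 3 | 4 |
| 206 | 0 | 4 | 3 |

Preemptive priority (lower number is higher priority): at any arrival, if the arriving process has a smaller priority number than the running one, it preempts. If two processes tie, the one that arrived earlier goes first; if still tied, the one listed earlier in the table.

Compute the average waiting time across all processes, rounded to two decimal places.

Schedule: | 203 0-4 | 200 4-17 | 206 17-21 | 205 21-24 | 204 24-34 | 202 34-38 | 201 38-52 |
Completion: 200=17  201=52  202=38  203=4  204=34  205=24  206=21
Waiting times: 200=4, 201=38, 202=34, 203=0, 204=24, 205=21, 206=17
Average waiting = (4+38+34+0+24+21+17) / 7 = 138/7 = 19.71

19.71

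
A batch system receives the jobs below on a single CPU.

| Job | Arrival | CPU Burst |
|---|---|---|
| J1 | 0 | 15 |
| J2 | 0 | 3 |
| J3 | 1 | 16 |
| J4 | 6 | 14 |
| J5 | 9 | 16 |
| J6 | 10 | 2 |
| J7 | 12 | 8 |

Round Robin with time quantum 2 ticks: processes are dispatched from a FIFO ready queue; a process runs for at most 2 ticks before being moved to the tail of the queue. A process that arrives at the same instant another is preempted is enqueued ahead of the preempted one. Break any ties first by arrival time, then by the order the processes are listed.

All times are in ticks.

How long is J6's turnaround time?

9

Schedule: | J1 0-2 | J2 2-4 | J3 4-6 | J1 6-8 | J2 8-9 | J4 9-11 | J3 11-13 | J1 13-15 | J5 15-17 | J6 17-19 | J4 19-21 | J7 21-23 | J3 23-25 | J1 25-27 | J5 27-29 | J4 29-31 | J7 31-33 | J3 33-35 | J1 35-37 | J5 37-39 | J4 39-41 | J7 41-43 | J3 43-45 | J1 45-47 | J5 47-49 | J4 49-51 | J7 51-53 | J3 53-55 | J1 55-57 | J5 57-59 | J4 59-61 | J3 61-63 | J1 63-64 | J5 64-66 | J4 66-68 | J3 68-70 | J5 70-74 |
Completion: J1=64  J2=9  J3=70  J4=68  J5=74  J6=19  J7=53
Turnaround (C−A): J1=64  J2=9  J3=69  J4=62  J5=65  J6=9  J7=41
Turnaround(J6) = completion − arrival = 19 − 10 = 9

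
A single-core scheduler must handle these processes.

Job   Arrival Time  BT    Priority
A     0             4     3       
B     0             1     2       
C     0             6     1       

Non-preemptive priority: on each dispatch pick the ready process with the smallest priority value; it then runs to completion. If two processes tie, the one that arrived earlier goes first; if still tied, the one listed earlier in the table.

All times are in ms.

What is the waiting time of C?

Gantt: | C 0-6 | B 6-7 | A 7-11 |
Completion: A=11  B=7  C=6
Turnaround (C−A): A=11  B=7  C=6
Waiting(C) = turnaround − burst = 6 − 6 = 0

0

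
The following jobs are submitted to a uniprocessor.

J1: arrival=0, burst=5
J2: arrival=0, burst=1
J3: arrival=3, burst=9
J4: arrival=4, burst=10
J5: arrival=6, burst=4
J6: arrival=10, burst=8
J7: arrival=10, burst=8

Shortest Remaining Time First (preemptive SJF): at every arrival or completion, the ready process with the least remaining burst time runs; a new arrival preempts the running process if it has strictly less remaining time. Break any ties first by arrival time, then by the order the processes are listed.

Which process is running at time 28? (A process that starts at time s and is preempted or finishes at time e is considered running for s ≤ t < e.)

J3

Timeline: | J2 0-1 | J1 1-6 | J5 6-10 | J6 10-18 | J7 18-26 | J3 26-35 | J4 35-45 |
Completion: J1=6  J2=1  J3=35  J4=45  J5=10  J6=18  J7=26
Turnaround (C−A): J1=6  J2=1  J3=32  J4=41  J5=4  J6=8  J7=16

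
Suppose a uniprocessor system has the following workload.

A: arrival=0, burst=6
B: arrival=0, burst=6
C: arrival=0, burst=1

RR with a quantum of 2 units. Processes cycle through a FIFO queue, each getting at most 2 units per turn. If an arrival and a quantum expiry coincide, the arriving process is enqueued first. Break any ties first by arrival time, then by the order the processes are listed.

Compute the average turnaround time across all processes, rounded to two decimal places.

9.67

Timeline: | A 0-2 | B 2-4 | C 4-5 | A 5-7 | B 7-9 | A 9-11 | B 11-13 |
Completion: A=11  B=13  C=5
Turnaround (C−A): A=11  B=13  C=5
Turnaround times: A=11, B=13, C=5
Average turnaround = (11+13+5) / 3 = 29/3 = 9.67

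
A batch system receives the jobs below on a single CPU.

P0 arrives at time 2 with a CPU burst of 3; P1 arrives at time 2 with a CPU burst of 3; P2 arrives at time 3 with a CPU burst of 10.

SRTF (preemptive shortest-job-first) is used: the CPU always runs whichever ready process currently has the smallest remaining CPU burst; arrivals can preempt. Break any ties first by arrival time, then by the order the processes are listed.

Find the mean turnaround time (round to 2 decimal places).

8.00

Timeline: | idle 0-2 | P0 2-5 | P1 5-8 | P2 8-18 |
Completion: P0=5  P1=8  P2=18
Turnaround times: P0=3, P1=6, P2=15
Average turnaround = (3+6+15) / 3 = 24/3 = 8.00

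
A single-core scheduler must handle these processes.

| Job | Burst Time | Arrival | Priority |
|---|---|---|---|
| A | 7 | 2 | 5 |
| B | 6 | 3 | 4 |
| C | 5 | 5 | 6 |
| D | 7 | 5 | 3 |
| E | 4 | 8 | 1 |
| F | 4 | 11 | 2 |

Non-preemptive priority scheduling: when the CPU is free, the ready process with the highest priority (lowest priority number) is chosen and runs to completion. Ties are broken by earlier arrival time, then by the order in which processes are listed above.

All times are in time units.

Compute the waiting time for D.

12

Gantt: | idle 0-2 | A 2-9 | E 9-13 | F 13-17 | D 17-24 | B 24-30 | C 30-35 |
Completion: A=9  B=30  C=35  D=24  E=13  F=17
Turnaround (C−A): A=7  B=27  C=30  D=19  E=5  F=6
Waiting(D) = turnaround − burst = 19 − 7 = 12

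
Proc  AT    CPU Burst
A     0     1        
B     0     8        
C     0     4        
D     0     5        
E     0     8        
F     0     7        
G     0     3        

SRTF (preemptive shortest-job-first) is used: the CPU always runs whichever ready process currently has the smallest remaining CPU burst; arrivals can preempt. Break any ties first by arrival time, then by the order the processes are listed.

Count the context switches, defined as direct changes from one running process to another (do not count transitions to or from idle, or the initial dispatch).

6

Schedule: | A 0-1 | G 1-4 | C 4-8 | D 8-13 | F 13-20 | B 20-28 | E 28-36 |
Completion: A=1  B=28  C=8  D=13  E=36  F=20  G=4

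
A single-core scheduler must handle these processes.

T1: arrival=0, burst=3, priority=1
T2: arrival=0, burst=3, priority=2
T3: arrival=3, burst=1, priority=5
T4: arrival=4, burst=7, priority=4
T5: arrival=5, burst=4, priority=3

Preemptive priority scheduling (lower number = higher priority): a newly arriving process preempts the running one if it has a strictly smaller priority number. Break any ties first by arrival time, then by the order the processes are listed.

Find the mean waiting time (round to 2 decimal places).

Schedule: | T1 0-3 | T2 3-6 | T5 6-10 | T4 10-17 | T3 17-18 |
Completion: T1=3  T2=6  T3=18  T4=17  T5=10
Turnaround (C−A): T1=3  T2=6  T3=15  T4=13  T5=5
Waiting times: T1=0, T2=3, T3=14, T4=6, T5=1
Average waiting = (0+3+14+6+1) / 5 = 24/5 = 4.80

4.80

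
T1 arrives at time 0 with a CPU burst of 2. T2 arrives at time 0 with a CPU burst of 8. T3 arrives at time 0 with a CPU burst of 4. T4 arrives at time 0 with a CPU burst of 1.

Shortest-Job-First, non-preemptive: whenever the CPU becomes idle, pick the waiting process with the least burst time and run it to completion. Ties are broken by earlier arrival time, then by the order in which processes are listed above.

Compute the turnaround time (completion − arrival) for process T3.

Gantt: | T4 0-1 | T1 1-3 | T3 3-7 | T2 7-15 |
Completion: T1=3  T2=15  T3=7  T4=1
Turnaround (C−A): T1=3  T2=15  T3=7  T4=1
Turnaround(T3) = completion − arrival = 7 − 0 = 7

7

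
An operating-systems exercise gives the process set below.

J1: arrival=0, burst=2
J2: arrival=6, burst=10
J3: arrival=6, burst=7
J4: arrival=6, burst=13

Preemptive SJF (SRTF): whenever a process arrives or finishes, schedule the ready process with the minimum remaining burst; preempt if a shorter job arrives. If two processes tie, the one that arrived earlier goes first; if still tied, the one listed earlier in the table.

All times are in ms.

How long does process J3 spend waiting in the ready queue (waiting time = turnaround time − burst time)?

0

Gantt: | J1 0-2 | idle 2-6 | J3 6-13 | J2 13-23 | J4 23-36 |
Completion: J1=2  J2=23  J3=13  J4=36
Waiting(J3) = turnaround − burst = 7 − 7 = 0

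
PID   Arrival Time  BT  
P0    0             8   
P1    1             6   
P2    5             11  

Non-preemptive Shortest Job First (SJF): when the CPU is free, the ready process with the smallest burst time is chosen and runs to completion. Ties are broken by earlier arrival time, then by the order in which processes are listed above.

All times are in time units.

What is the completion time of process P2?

25

Schedule: | P0 0-8 | P1 8-14 | P2 14-25 |
Completion: P0=8  P1=14  P2=25
Turnaround (C−A): P0=8  P1=13  P2=20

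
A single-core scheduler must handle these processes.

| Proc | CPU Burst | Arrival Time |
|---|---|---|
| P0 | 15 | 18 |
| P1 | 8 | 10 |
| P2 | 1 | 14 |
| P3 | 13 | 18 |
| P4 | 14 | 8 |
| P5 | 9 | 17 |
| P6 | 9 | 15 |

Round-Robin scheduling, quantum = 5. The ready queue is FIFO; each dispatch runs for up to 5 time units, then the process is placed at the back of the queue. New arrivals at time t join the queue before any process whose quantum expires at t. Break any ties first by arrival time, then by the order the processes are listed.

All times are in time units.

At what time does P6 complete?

55

Timeline: | idle 0-8 | P4 8-13 | P1 13-18 | P4 18-23 | P2 23-24 | P6 24-29 | P5 29-34 | P0 34-39 | P3 39-44 | P1 44-47 | P4 47-51 | P6 51-55 | P5 55-59 | P0 59-64 | P3 64-69 | P0 69-74 | P3 74-77 |
Completion: P0=74  P1=47  P2=24  P3=77  P4=51  P5=59  P6=55
Turnaround (C−A): P0=56  P1=37  P2=10  P3=59  P4=43  P5=42  P6=40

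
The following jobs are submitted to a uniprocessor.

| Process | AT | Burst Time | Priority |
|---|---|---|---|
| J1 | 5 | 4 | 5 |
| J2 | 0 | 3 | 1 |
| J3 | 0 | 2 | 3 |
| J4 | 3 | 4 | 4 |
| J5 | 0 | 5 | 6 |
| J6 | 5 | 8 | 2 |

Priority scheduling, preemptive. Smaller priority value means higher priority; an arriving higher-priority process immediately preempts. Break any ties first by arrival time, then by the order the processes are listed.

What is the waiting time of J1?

Schedule: | J2 0-3 | J3 3-5 | J6 5-13 | J4 13-17 | J1 17-21 | J5 21-26 |
Completion: J1=21  J2=3  J3=5  J4=17  J5=26  J6=13
Turnaround (C−A): J1=16  J2=3  J3=5  J4=14  J5=26  J6=8
Waiting(J1) = turnaround − burst = 16 − 4 = 12

12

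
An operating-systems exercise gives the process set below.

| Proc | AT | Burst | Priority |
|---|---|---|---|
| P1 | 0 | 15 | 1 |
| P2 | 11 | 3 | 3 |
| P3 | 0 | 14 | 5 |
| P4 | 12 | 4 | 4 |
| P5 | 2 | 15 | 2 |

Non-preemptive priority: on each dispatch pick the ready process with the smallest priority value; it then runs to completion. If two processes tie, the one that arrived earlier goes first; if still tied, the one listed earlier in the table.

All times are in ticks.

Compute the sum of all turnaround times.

Schedule: | P1 0-15 | P5 15-30 | P2 30-33 | P4 33-37 | P3 37-51 |
Completion: P1=15  P2=33  P3=51  P4=37  P5=30
Turnaround = completion − arrival: P1=15, P2=22, P3=51, P4=25, P5=28
Total turnaround = 15 + 22 + 51 + 25 + 28 = 141

141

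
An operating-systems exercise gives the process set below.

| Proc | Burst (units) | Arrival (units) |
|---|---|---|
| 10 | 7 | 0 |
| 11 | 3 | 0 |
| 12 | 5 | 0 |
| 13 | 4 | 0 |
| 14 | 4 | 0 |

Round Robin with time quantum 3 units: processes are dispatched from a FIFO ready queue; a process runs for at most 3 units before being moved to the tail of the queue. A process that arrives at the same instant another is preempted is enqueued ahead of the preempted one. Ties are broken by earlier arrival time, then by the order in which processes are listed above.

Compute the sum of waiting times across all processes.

Schedule: | 10 0-3 | 11 3-6 | 12 6-9 | 13 9-12 | 14 12-15 | 10 15-18 | 12 18-20 | 13 20-21 | 14 21-22 | 10 22-23 |
Completion: 10=23  11=6  12=20  13=21  14=22
Waiting = turnaround − burst: 10=16, 11=3, 12=15, 13=17, 14=18
Total waiting = 16 + 3 + 15 + 17 + 18 = 69

69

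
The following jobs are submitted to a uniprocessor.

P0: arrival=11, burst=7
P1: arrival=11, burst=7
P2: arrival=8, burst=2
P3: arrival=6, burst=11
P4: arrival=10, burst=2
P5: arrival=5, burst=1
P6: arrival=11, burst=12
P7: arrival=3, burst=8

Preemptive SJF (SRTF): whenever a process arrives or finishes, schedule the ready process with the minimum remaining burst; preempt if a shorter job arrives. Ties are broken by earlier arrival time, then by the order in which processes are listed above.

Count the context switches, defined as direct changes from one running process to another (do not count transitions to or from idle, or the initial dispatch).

Gantt: | idle 0-3 | P7 3-5 | P5 5-6 | P7 6-8 | P2 8-10 | P4 10-12 | P7 12-16 | P0 16-23 | P1 23-30 | P3 30-41 | P6 41-53 |
Completion: P0=23  P1=30  P2=10  P3=41  P4=12  P5=6  P6=53  P7=16
Turnaround (C−A): P0=12  P1=19  P2=2  P3=35  P4=2  P5=1  P6=42  P7=13

9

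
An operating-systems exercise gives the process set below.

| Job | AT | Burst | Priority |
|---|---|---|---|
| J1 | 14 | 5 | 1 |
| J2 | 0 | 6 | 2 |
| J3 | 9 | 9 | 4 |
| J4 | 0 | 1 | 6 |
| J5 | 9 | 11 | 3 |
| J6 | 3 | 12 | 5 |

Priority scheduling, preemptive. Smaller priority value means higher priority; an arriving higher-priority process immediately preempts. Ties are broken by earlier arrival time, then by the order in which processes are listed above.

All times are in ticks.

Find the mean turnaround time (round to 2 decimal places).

22.67

Gantt: | J2 0-6 | J6 6-9 | J5 9-14 | J1 14-19 | J5 19-25 | J3 25-34 | J6 34-43 | J4 43-44 |
Completion: J1=19  J2=6  J3=34  J4=44  J5=25  J6=43
Turnaround (C−A): J1=5  J2=6  J3=25  J4=44  J5=16  J6=40
Turnaround times: J1=5, J2=6, J3=25, J4=44, J5=16, J6=40
Average turnaround = (5+6+25+44+16+40) / 6 = 136/6 = 22.67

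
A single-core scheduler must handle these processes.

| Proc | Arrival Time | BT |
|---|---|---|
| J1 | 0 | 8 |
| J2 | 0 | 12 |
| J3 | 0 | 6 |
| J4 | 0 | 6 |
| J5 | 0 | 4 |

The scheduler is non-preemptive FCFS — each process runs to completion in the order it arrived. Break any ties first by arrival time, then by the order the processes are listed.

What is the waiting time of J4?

Schedule: | J1 0-8 | J2 8-20 | J3 20-26 | J4 26-32 | J5 32-36 |
Completion: J1=8  J2=20  J3=26  J4=32  J5=36
Turnaround (C−A): J1=8  J2=20  J3=26  J4=32  J5=36
Waiting(J4) = turnaround − burst = 32 − 6 = 26

26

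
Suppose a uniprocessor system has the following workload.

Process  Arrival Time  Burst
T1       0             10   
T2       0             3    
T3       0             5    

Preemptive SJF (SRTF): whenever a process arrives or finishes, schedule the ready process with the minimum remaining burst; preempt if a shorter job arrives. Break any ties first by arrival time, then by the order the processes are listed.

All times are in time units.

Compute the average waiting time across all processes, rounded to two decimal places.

3.67

Gantt: | T2 0-3 | T3 3-8 | T1 8-18 |
Completion: T1=18  T2=3  T3=8
Turnaround (C−A): T1=18  T2=3  T3=8
Waiting times: T1=8, T2=0, T3=3
Average waiting = (8+0+3) / 3 = 11/3 = 3.67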